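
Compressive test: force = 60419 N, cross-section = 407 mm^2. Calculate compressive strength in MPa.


CS = 60419 / 407 = 148.4 MPa

148.4


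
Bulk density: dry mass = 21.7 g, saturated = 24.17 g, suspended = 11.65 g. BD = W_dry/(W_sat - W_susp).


BD = 21.7 / (24.17 - 11.65) = 21.7 / 12.52 = 1.733 g/cm^3

1.733


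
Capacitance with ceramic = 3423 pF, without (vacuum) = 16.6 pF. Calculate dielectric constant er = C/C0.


er = 3423 / 16.6 = 206.2

206.2


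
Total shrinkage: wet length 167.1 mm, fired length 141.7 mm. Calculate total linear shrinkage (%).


TS = (167.1 - 141.7) / 167.1 * 100 = 15.2%

15.2


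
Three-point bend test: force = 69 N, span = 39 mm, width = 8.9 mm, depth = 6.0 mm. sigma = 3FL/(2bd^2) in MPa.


sigma = 3*69*39/(2*8.9*6.0^2) = 12.6 MPa

12.6


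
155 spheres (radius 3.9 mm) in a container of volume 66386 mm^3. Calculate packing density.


V_sphere = 4/3*pi*3.9^3 = 248.4748 mm^3
Total V = 155*248.4748 = 38513.594 mm^3
PD = 38513.594 / 66386 = 0.58

0.58


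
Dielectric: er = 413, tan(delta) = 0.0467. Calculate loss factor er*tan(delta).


Loss = 413 * 0.0467 = 19.287

19.287


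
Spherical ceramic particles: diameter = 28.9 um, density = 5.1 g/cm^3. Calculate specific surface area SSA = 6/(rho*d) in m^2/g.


SSA = 6 / (5.1 * 28.9) = 0.041 m^2/g

0.041


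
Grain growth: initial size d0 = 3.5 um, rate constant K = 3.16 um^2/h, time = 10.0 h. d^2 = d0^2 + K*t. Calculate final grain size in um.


d^2 = 3.5^2 + 3.16*10.0 = 43.85
d = sqrt(43.85) = 6.62 um

6.62


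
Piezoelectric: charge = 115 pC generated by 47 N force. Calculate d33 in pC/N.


d33 = 115 / 47 = 2.4 pC/N

2.4


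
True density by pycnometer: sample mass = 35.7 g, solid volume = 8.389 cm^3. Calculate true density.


TD = 35.7 / 8.389 = 4.256 g/cm^3

4.256


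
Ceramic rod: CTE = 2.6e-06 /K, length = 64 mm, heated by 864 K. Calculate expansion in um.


dL = 2.6e-06 * 64 * 864 * 1000 = 143.77 um

143.77


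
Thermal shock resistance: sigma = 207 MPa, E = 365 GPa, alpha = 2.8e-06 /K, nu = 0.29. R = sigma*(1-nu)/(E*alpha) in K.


R = 207*(1-0.29)/(365*1000*2.8e-06) = 144 K

144


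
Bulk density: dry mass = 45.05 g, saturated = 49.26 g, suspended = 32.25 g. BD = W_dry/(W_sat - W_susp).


BD = 45.05 / (49.26 - 32.25) = 45.05 / 17.01 = 2.648 g/cm^3

2.648


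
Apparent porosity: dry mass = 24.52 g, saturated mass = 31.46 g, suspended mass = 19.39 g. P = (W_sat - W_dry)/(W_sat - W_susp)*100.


P = (31.46 - 24.52) / (31.46 - 19.39) * 100 = 6.94 / 12.07 * 100 = 57.5%

57.5


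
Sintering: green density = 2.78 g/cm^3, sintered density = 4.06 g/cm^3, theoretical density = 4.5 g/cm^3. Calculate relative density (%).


Relative = 4.06 / 4.5 * 100 = 90.2%

90.2


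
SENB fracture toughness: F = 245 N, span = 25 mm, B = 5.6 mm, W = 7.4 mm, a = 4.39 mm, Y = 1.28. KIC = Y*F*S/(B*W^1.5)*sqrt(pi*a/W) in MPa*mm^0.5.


KIC = 1.28*245*25/(5.6*7.4^1.5)*sqrt(pi*4.39/7.4) = 94.94

94.94


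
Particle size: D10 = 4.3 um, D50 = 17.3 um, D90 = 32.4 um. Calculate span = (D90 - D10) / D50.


Span = (32.4 - 4.3) / 17.3 = 28.1 / 17.3 = 1.624

1.624


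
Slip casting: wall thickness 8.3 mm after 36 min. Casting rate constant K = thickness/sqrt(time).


K = 8.3 / sqrt(36) = 8.3 / 6.0 = 1.383 mm/min^0.5

1.383


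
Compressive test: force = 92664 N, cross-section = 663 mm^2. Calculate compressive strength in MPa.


CS = 92664 / 663 = 139.8 MPa

139.8


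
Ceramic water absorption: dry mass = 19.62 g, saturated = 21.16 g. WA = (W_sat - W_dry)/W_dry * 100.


WA = (21.16 - 19.62) / 19.62 * 100 = 7.85%

7.85


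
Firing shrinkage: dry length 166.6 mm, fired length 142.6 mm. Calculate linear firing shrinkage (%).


FS = (166.6 - 142.6) / 166.6 * 100 = 14.41%

14.41


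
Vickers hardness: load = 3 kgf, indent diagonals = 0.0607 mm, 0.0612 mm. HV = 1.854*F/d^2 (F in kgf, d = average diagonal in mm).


d_avg = (0.0607+0.0612)/2 = 0.06095 mm
HV = 1.854*3/0.06095^2 = 1497

1497


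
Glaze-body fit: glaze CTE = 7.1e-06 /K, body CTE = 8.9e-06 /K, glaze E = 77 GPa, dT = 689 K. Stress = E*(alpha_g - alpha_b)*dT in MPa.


Stress = 77*1000*(7.1e-06 - 8.9e-06)*689 = -95.5 MPa

-95.5


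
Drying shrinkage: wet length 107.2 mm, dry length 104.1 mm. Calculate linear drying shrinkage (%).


DS = (107.2 - 104.1) / 107.2 * 100 = 2.89%

2.89


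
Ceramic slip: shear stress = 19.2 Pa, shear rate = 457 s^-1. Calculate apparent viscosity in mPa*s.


eta = tau/gamma * 1000 = 19.2/457 * 1000 = 42.0 mPa*s

42.0


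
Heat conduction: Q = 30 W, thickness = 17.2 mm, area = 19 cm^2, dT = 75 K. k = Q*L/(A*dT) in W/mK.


k = 30*17.2/1000/(19/10000*75) = 3.62 W/mK

3.62


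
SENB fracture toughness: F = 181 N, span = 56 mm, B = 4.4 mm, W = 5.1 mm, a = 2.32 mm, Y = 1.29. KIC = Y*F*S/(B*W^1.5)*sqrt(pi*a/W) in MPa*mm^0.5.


KIC = 1.29*181*56/(4.4*5.1^1.5)*sqrt(pi*2.32/5.1) = 308.45

308.45


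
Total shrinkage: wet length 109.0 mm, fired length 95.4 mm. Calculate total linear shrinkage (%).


TS = (109.0 - 95.4) / 109.0 * 100 = 12.48%

12.48


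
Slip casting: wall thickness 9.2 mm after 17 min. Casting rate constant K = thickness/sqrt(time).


K = 9.2 / sqrt(17) = 9.2 / 4.1231 = 2.231 mm/min^0.5

2.231


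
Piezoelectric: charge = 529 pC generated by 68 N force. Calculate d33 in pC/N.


d33 = 529 / 68 = 7.8 pC/N

7.8


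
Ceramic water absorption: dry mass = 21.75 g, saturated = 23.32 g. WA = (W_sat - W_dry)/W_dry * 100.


WA = (23.32 - 21.75) / 21.75 * 100 = 7.22%

7.22


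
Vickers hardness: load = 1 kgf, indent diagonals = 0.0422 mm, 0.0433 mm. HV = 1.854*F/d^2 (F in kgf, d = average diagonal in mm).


d_avg = (0.0422+0.0433)/2 = 0.04275 mm
HV = 1.854*1/0.04275^2 = 1014

1014


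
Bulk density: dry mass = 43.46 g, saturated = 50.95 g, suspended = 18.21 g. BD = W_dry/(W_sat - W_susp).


BD = 43.46 / (50.95 - 18.21) = 43.46 / 32.74 = 1.327 g/cm^3

1.327


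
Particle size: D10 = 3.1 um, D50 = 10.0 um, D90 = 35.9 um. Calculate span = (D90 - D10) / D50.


Span = (35.9 - 3.1) / 10.0 = 32.8 / 10.0 = 3.28

3.28


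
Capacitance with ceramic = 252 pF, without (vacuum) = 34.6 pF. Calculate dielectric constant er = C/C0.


er = 252 / 34.6 = 7.28

7.28


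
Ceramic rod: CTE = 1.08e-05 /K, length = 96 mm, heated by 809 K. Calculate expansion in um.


dL = 1.08e-05 * 96 * 809 * 1000 = 838.771 um

838.771


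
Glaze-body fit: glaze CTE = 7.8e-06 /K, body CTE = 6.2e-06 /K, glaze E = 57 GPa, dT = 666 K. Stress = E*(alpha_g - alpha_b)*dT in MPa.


Stress = 57*1000*(7.8e-06 - 6.2e-06)*666 = 60.7 MPa

60.7


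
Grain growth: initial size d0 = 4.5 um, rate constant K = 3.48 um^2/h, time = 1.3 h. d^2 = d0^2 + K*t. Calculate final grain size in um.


d^2 = 4.5^2 + 3.48*1.3 = 24.774
d = sqrt(24.774) = 4.98 um

4.98


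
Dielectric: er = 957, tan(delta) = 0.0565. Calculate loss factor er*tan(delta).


Loss = 957 * 0.0565 = 54.071

54.071


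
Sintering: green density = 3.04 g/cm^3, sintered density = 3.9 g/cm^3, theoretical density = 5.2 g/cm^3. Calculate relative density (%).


Relative = 3.9 / 5.2 * 100 = 75.0%

75.0


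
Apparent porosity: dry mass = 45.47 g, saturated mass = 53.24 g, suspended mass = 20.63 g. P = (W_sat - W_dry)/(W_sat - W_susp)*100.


P = (53.24 - 45.47) / (53.24 - 20.63) * 100 = 7.77 / 32.61 * 100 = 23.8%

23.8


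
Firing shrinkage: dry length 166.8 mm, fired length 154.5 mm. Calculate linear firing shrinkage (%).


FS = (166.8 - 154.5) / 166.8 * 100 = 7.37%

7.37


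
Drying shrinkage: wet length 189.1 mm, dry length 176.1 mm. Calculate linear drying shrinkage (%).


DS = (189.1 - 176.1) / 189.1 * 100 = 6.87%

6.87


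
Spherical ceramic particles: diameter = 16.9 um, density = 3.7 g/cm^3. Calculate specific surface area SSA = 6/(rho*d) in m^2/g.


SSA = 6 / (3.7 * 16.9) = 0.096 m^2/g

0.096


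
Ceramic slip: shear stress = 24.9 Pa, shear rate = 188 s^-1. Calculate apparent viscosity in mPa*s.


eta = tau/gamma * 1000 = 24.9/188 * 1000 = 132.4 mPa*s

132.4


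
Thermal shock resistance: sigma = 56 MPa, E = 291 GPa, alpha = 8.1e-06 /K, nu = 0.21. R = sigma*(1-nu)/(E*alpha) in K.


R = 56*(1-0.21)/(291*1000*8.1e-06) = 19 K

19


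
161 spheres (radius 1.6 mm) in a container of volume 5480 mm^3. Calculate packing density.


V_sphere = 4/3*pi*1.6^3 = 17.1573 mm^3
Total V = 161*17.1573 = 2762.3253 mm^3
PD = 2762.3253 / 5480 = 0.504

0.504


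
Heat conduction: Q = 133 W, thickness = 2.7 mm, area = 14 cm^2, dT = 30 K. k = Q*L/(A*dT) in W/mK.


k = 133*2.7/1000/(14/10000*30) = 8.55 W/mK

8.55


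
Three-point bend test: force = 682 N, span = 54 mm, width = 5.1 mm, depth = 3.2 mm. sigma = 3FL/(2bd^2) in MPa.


sigma = 3*682*54/(2*5.1*3.2^2) = 1057.8 MPa

1057.8


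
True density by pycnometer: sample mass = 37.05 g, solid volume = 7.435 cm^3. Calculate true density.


TD = 37.05 / 7.435 = 4.983 g/cm^3

4.983


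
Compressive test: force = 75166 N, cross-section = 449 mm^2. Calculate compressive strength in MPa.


CS = 75166 / 449 = 167.4 MPa

167.4


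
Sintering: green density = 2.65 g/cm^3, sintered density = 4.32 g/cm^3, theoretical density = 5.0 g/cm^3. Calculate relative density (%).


Relative = 4.32 / 5.0 * 100 = 86.4%

86.4


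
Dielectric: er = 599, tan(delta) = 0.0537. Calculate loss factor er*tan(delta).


Loss = 599 * 0.0537 = 32.166

32.166


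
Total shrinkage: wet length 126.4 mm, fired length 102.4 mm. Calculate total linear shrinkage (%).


TS = (126.4 - 102.4) / 126.4 * 100 = 18.99%

18.99


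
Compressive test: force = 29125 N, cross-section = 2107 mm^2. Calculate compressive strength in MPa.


CS = 29125 / 2107 = 13.8 MPa

13.8


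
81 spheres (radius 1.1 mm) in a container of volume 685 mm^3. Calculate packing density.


V_sphere = 4/3*pi*1.1^3 = 5.5753 mm^3
Total V = 81*5.5753 = 451.5993 mm^3
PD = 451.5993 / 685 = 0.659

0.659


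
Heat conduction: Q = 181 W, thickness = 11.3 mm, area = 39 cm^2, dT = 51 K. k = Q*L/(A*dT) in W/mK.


k = 181*11.3/1000/(39/10000*51) = 10.28 W/mK

10.28


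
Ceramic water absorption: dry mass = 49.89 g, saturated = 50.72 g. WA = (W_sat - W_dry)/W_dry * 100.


WA = (50.72 - 49.89) / 49.89 * 100 = 1.66%

1.66


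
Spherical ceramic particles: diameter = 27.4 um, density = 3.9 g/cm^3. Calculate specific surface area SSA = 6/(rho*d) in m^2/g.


SSA = 6 / (3.9 * 27.4) = 0.056 m^2/g

0.056


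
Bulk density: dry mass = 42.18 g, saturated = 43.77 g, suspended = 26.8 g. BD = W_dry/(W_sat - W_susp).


BD = 42.18 / (43.77 - 26.8) = 42.18 / 16.97 = 2.486 g/cm^3

2.486


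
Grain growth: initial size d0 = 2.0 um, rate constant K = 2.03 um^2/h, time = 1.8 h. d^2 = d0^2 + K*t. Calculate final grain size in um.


d^2 = 2.0^2 + 2.03*1.8 = 7.654
d = sqrt(7.654) = 2.77 um

2.77


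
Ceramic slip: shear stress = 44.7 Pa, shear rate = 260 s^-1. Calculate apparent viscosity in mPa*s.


eta = tau/gamma * 1000 = 44.7/260 * 1000 = 171.9 mPa*s

171.9


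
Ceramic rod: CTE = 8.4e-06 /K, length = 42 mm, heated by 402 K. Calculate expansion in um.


dL = 8.4e-06 * 42 * 402 * 1000 = 141.826 um

141.826


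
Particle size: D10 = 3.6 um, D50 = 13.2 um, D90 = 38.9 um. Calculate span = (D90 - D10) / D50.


Span = (38.9 - 3.6) / 13.2 = 35.3 / 13.2 = 2.674

2.674


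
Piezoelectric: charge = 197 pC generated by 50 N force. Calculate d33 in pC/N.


d33 = 197 / 50 = 3.9 pC/N

3.9


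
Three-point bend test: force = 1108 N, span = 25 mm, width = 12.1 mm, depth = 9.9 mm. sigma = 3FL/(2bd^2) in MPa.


sigma = 3*1108*25/(2*12.1*9.9^2) = 35.0 MPa

35.0


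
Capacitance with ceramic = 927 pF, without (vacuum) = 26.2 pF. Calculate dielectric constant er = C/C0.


er = 927 / 26.2 = 35.38

35.38


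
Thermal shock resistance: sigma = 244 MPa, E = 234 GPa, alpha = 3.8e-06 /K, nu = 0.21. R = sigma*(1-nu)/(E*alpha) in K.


R = 244*(1-0.21)/(234*1000*3.8e-06) = 217 K

217


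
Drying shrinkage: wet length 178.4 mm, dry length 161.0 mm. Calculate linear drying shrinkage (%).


DS = (178.4 - 161.0) / 178.4 * 100 = 9.75%

9.75


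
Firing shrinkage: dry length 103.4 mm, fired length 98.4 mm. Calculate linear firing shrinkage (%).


FS = (103.4 - 98.4) / 103.4 * 100 = 4.84%

4.84


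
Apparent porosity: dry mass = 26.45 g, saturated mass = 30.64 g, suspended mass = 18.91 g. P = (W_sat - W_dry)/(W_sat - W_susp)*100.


P = (30.64 - 26.45) / (30.64 - 18.91) * 100 = 4.19 / 11.73 * 100 = 35.7%

35.7


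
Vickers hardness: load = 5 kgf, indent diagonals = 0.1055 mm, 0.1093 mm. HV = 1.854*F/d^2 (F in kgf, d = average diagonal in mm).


d_avg = (0.1055+0.1093)/2 = 0.1074 mm
HV = 1.854*5/0.1074^2 = 804

804


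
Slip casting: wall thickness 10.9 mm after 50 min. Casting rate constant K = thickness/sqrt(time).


K = 10.9 / sqrt(50) = 10.9 / 7.0711 = 1.541 mm/min^0.5

1.541


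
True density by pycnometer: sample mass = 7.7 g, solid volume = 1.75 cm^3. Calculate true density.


TD = 7.7 / 1.75 = 4.4 g/cm^3

4.4


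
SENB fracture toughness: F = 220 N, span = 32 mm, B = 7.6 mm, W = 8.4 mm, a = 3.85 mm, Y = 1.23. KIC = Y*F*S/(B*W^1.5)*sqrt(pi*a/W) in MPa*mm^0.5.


KIC = 1.23*220*32/(7.6*8.4^1.5)*sqrt(pi*3.85/8.4) = 56.16

56.16


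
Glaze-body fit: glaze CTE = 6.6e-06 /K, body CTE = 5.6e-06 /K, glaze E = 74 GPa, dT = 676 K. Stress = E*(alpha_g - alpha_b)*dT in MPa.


Stress = 74*1000*(6.6e-06 - 5.6e-06)*676 = 50.0 MPa

50.0


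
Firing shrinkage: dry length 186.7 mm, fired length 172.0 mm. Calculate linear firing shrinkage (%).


FS = (186.7 - 172.0) / 186.7 * 100 = 7.87%

7.87


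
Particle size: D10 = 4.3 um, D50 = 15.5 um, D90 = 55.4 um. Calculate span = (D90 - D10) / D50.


Span = (55.4 - 4.3) / 15.5 = 51.1 / 15.5 = 3.297

3.297


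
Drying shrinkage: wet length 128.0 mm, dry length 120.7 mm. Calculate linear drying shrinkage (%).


DS = (128.0 - 120.7) / 128.0 * 100 = 5.7%

5.7


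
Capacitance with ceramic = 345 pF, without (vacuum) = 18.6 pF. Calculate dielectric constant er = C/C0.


er = 345 / 18.6 = 18.55

18.55


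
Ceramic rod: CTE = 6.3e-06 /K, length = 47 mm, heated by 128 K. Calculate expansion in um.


dL = 6.3e-06 * 47 * 128 * 1000 = 37.901 um

37.901


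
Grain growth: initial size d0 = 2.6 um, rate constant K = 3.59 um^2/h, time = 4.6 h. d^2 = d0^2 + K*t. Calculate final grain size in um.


d^2 = 2.6^2 + 3.59*4.6 = 23.274
d = sqrt(23.274) = 4.82 um

4.82


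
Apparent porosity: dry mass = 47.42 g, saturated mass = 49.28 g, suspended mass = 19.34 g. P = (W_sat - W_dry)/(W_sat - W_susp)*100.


P = (49.28 - 47.42) / (49.28 - 19.34) * 100 = 1.86 / 29.94 * 100 = 6.2%

6.2


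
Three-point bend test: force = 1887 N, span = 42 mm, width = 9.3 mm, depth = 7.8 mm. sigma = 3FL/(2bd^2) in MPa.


sigma = 3*1887*42/(2*9.3*7.8^2) = 210.1 MPa

210.1


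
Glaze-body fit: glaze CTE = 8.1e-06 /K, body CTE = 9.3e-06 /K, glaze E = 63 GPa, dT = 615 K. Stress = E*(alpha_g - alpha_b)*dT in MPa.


Stress = 63*1000*(8.1e-06 - 9.3e-06)*615 = -46.5 MPa

-46.5


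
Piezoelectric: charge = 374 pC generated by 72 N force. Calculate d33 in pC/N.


d33 = 374 / 72 = 5.2 pC/N

5.2


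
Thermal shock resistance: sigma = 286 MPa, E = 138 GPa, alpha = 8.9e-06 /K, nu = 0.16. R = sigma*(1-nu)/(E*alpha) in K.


R = 286*(1-0.16)/(138*1000*8.9e-06) = 196 K

196


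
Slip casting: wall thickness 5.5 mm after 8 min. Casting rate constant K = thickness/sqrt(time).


K = 5.5 / sqrt(8) = 5.5 / 2.8284 = 1.945 mm/min^0.5

1.945


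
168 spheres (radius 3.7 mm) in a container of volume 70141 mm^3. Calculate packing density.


V_sphere = 4/3*pi*3.7^3 = 212.1748 mm^3
Total V = 168*212.1748 = 35645.3664 mm^3
PD = 35645.3664 / 70141 = 0.508

0.508


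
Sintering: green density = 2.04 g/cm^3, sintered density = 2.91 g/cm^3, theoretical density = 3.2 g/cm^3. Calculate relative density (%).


Relative = 2.91 / 3.2 * 100 = 90.9%

90.9


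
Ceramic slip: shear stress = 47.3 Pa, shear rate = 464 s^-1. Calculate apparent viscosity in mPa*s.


eta = tau/gamma * 1000 = 47.3/464 * 1000 = 101.9 mPa*s

101.9


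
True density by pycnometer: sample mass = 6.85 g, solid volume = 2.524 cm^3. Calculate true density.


TD = 6.85 / 2.524 = 2.714 g/cm^3

2.714


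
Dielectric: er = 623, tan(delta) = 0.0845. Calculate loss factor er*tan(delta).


Loss = 623 * 0.0845 = 52.644

52.644


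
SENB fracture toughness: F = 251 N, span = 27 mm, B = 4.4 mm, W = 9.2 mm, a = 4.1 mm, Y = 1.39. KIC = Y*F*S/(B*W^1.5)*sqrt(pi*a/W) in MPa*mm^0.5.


KIC = 1.39*251*27/(4.4*9.2^1.5)*sqrt(pi*4.1/9.2) = 90.78

90.78


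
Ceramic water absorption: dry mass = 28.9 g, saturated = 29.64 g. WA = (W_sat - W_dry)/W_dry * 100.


WA = (29.64 - 28.9) / 28.9 * 100 = 2.56%

2.56


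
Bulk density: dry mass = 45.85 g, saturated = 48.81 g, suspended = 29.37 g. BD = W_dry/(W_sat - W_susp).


BD = 45.85 / (48.81 - 29.37) = 45.85 / 19.44 = 2.359 g/cm^3

2.359


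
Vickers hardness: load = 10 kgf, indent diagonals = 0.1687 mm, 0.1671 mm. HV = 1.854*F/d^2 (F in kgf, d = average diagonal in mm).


d_avg = (0.1687+0.1671)/2 = 0.1679 mm
HV = 1.854*10/0.1679^2 = 658

658


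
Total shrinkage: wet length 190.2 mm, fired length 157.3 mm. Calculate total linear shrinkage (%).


TS = (190.2 - 157.3) / 190.2 * 100 = 17.3%

17.3


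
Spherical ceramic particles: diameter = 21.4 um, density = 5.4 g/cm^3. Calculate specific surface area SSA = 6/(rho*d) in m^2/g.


SSA = 6 / (5.4 * 21.4) = 0.052 m^2/g

0.052


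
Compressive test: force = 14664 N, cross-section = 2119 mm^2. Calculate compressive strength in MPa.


CS = 14664 / 2119 = 6.9 MPa

6.9


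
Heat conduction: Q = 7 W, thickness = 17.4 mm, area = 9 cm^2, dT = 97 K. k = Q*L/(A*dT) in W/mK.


k = 7*17.4/1000/(9/10000*97) = 1.4 W/mK

1.4


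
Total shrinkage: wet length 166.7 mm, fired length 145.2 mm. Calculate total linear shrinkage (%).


TS = (166.7 - 145.2) / 166.7 * 100 = 12.9%

12.9


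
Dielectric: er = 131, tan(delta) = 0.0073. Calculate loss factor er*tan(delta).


Loss = 131 * 0.0073 = 0.956

0.956


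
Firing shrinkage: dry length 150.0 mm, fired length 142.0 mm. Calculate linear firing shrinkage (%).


FS = (150.0 - 142.0) / 150.0 * 100 = 5.33%

5.33


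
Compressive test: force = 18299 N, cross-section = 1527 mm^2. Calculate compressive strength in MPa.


CS = 18299 / 1527 = 12.0 MPa

12.0


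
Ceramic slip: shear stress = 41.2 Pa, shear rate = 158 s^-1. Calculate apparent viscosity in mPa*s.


eta = tau/gamma * 1000 = 41.2/158 * 1000 = 260.8 mPa*s

260.8


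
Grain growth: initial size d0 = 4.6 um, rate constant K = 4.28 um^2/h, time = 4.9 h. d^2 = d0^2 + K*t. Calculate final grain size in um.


d^2 = 4.6^2 + 4.28*4.9 = 42.132
d = sqrt(42.132) = 6.49 um

6.49


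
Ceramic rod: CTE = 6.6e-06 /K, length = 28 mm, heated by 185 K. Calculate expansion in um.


dL = 6.6e-06 * 28 * 185 * 1000 = 34.188 um

34.188


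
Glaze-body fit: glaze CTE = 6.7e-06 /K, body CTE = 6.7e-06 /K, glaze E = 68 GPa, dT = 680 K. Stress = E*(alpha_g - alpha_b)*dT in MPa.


Stress = 68*1000*(6.7e-06 - 6.7e-06)*680 = 0.0 MPa

0.0


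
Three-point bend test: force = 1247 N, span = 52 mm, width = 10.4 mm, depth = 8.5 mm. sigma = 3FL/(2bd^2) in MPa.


sigma = 3*1247*52/(2*10.4*8.5^2) = 129.4 MPa

129.4


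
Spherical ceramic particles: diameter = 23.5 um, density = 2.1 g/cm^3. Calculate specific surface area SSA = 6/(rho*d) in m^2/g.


SSA = 6 / (2.1 * 23.5) = 0.122 m^2/g

0.122


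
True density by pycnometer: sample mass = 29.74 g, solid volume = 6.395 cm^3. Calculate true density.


TD = 29.74 / 6.395 = 4.651 g/cm^3

4.651


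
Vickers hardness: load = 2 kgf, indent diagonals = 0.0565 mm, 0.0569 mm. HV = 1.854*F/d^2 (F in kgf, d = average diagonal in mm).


d_avg = (0.0565+0.0569)/2 = 0.0567 mm
HV = 1.854*2/0.0567^2 = 1153

1153


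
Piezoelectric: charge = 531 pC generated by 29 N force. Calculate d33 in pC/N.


d33 = 531 / 29 = 18.3 pC/N

18.3


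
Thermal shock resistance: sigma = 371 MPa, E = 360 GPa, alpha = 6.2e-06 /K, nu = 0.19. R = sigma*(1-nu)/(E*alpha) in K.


R = 371*(1-0.19)/(360*1000*6.2e-06) = 135 K

135


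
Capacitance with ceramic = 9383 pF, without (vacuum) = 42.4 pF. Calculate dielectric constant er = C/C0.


er = 9383 / 42.4 = 221.3

221.3


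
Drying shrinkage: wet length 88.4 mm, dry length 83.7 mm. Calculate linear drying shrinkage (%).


DS = (88.4 - 83.7) / 88.4 * 100 = 5.32%

5.32


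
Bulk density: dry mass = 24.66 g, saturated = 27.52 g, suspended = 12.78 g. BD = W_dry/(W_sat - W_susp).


BD = 24.66 / (27.52 - 12.78) = 24.66 / 14.74 = 1.673 g/cm^3

1.673


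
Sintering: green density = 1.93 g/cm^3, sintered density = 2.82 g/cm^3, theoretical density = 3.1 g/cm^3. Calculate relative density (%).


Relative = 2.82 / 3.1 * 100 = 91.0%

91.0


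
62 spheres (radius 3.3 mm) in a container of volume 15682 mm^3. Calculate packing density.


V_sphere = 4/3*pi*3.3^3 = 150.5326 mm^3
Total V = 62*150.5326 = 9333.0212 mm^3
PD = 9333.0212 / 15682 = 0.595

0.595


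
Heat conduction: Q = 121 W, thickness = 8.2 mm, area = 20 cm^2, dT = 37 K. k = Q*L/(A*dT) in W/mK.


k = 121*8.2/1000/(20/10000*37) = 13.41 W/mK

13.41


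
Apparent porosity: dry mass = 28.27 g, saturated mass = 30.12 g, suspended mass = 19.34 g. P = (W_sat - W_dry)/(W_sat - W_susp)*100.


P = (30.12 - 28.27) / (30.12 - 19.34) * 100 = 1.85 / 10.78 * 100 = 17.2%

17.2


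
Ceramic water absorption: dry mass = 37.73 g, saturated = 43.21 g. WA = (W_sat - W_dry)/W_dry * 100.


WA = (43.21 - 37.73) / 37.73 * 100 = 14.52%

14.52


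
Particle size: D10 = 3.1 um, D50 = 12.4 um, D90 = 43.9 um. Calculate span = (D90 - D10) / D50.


Span = (43.9 - 3.1) / 12.4 = 40.8 / 12.4 = 3.29

3.29


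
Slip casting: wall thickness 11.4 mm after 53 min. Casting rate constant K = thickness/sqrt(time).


K = 11.4 / sqrt(53) = 11.4 / 7.2801 = 1.566 mm/min^0.5

1.566


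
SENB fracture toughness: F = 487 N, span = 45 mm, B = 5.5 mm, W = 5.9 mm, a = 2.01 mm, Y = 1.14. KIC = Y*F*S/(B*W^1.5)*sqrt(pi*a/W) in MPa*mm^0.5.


KIC = 1.14*487*45/(5.5*5.9^1.5)*sqrt(pi*2.01/5.9) = 327.91

327.91


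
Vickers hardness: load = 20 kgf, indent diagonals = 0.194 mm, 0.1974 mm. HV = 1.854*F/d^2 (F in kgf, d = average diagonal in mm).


d_avg = (0.194+0.1974)/2 = 0.1957 mm
HV = 1.854*20/0.1957^2 = 968

968


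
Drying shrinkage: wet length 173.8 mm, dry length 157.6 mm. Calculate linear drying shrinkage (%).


DS = (173.8 - 157.6) / 173.8 * 100 = 9.32%

9.32


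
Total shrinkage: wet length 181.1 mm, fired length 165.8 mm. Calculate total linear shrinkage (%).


TS = (181.1 - 165.8) / 181.1 * 100 = 8.45%

8.45


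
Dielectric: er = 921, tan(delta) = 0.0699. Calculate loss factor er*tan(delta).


Loss = 921 * 0.0699 = 64.378

64.378


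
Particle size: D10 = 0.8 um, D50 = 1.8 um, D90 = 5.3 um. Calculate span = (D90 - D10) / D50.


Span = (5.3 - 0.8) / 1.8 = 4.5 / 1.8 = 2.5

2.5


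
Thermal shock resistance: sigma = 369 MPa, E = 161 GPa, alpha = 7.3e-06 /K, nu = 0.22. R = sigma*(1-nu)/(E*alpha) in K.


R = 369*(1-0.22)/(161*1000*7.3e-06) = 245 K

245


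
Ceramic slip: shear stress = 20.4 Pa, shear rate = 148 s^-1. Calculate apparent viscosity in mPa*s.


eta = tau/gamma * 1000 = 20.4/148 * 1000 = 137.8 mPa*s

137.8


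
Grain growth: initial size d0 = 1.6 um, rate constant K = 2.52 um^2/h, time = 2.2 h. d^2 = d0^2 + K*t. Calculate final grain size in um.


d^2 = 1.6^2 + 2.52*2.2 = 8.104
d = sqrt(8.104) = 2.85 um

2.85


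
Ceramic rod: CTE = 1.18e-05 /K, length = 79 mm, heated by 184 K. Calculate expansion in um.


dL = 1.18e-05 * 79 * 184 * 1000 = 171.525 um

171.525


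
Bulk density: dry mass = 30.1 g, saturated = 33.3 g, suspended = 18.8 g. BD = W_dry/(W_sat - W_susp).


BD = 30.1 / (33.3 - 18.8) = 30.1 / 14.5 = 2.076 g/cm^3

2.076


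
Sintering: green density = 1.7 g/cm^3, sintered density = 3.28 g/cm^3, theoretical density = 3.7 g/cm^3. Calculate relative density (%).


Relative = 3.28 / 3.7 * 100 = 88.6%

88.6


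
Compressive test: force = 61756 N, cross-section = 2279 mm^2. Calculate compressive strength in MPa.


CS = 61756 / 2279 = 27.1 MPa

27.1


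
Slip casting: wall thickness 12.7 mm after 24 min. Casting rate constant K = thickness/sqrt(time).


K = 12.7 / sqrt(24) = 12.7 / 4.899 = 2.592 mm/min^0.5

2.592


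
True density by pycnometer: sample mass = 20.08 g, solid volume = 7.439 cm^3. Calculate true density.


TD = 20.08 / 7.439 = 2.699 g/cm^3

2.699


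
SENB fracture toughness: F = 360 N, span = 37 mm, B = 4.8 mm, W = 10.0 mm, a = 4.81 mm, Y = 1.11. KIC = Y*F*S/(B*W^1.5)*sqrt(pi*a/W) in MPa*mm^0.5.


KIC = 1.11*360*37/(4.8*10.0^1.5)*sqrt(pi*4.81/10.0) = 119.74

119.74


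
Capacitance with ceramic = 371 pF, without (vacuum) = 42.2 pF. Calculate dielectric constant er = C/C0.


er = 371 / 42.2 = 8.79

8.79


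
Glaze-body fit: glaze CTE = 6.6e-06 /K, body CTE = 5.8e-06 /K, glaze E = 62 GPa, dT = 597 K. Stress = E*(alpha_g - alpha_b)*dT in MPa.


Stress = 62*1000*(6.6e-06 - 5.8e-06)*597 = 29.6 MPa

29.6


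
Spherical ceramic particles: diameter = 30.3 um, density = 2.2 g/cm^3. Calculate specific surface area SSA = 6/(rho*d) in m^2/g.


SSA = 6 / (2.2 * 30.3) = 0.09 m^2/g

0.09


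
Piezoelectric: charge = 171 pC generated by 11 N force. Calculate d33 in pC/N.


d33 = 171 / 11 = 15.5 pC/N

15.5


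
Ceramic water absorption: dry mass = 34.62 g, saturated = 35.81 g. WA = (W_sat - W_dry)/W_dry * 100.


WA = (35.81 - 34.62) / 34.62 * 100 = 3.44%

3.44


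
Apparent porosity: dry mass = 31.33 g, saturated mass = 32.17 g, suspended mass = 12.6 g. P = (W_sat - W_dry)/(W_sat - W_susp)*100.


P = (32.17 - 31.33) / (32.17 - 12.6) * 100 = 0.84 / 19.57 * 100 = 4.3%

4.3


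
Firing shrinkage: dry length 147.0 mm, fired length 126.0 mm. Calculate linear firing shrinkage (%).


FS = (147.0 - 126.0) / 147.0 * 100 = 14.29%

14.29


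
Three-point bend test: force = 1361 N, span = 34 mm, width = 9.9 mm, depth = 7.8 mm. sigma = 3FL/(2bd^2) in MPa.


sigma = 3*1361*34/(2*9.9*7.8^2) = 115.2 MPa

115.2


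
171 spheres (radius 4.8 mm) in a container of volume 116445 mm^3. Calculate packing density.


V_sphere = 4/3*pi*4.8^3 = 463.2467 mm^3
Total V = 171*463.2467 = 79215.1857 mm^3
PD = 79215.1857 / 116445 = 0.68

0.68


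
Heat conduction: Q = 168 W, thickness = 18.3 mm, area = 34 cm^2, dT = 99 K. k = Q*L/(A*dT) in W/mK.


k = 168*18.3/1000/(34/10000*99) = 9.13 W/mK

9.13


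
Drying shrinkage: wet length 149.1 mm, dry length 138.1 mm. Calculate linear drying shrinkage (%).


DS = (149.1 - 138.1) / 149.1 * 100 = 7.38%

7.38


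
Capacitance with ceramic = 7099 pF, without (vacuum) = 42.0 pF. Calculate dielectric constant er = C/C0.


er = 7099 / 42.0 = 169.02

169.02


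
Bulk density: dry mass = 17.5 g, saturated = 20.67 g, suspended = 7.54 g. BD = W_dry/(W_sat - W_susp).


BD = 17.5 / (20.67 - 7.54) = 17.5 / 13.13 = 1.333 g/cm^3

1.333


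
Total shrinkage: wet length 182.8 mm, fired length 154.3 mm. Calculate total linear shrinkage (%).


TS = (182.8 - 154.3) / 182.8 * 100 = 15.59%

15.59


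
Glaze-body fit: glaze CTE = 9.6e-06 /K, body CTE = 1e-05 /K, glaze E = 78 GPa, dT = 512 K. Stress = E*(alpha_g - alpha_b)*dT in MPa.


Stress = 78*1000*(9.6e-06 - 1e-05)*512 = -16.0 MPa

-16.0


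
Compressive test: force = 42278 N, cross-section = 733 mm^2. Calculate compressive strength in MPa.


CS = 42278 / 733 = 57.7 MPa

57.7


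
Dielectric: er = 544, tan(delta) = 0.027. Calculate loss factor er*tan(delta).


Loss = 544 * 0.027 = 14.688

14.688


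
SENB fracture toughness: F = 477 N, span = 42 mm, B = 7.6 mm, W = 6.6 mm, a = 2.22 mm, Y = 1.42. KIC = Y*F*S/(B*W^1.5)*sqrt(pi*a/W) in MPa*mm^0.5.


KIC = 1.42*477*42/(7.6*6.6^1.5)*sqrt(pi*2.22/6.6) = 226.94

226.94


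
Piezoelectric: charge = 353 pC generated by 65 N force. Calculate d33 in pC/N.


d33 = 353 / 65 = 5.4 pC/N

5.4


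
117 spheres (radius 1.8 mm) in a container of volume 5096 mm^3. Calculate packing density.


V_sphere = 4/3*pi*1.8^3 = 24.429 mm^3
Total V = 117*24.429 = 2858.193 mm^3
PD = 2858.193 / 5096 = 0.561

0.561


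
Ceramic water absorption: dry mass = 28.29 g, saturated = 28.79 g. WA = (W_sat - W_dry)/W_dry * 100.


WA = (28.79 - 28.29) / 28.29 * 100 = 1.77%

1.77


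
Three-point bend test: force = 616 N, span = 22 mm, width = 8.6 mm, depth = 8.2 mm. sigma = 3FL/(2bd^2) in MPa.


sigma = 3*616*22/(2*8.6*8.2^2) = 35.2 MPa

35.2


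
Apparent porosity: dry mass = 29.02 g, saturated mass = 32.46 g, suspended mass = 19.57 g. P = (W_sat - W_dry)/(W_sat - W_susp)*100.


P = (32.46 - 29.02) / (32.46 - 19.57) * 100 = 3.44 / 12.89 * 100 = 26.7%

26.7


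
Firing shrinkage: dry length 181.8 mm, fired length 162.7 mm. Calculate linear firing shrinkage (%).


FS = (181.8 - 162.7) / 181.8 * 100 = 10.51%

10.51


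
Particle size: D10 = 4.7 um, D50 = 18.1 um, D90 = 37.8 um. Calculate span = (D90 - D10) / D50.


Span = (37.8 - 4.7) / 18.1 = 33.1 / 18.1 = 1.829

1.829


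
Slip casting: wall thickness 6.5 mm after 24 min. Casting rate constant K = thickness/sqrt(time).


K = 6.5 / sqrt(24) = 6.5 / 4.899 = 1.327 mm/min^0.5

1.327


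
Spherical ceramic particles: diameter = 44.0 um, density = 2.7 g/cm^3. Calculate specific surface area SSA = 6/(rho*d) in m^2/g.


SSA = 6 / (2.7 * 44.0) = 0.051 m^2/g

0.051


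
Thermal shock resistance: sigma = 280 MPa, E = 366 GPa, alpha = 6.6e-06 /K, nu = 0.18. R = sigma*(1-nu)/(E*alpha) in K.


R = 280*(1-0.18)/(366*1000*6.6e-06) = 95 K

95


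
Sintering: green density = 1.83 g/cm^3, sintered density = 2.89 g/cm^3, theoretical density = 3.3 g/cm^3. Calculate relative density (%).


Relative = 2.89 / 3.3 * 100 = 87.6%

87.6


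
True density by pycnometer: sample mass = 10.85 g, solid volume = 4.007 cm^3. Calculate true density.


TD = 10.85 / 4.007 = 2.708 g/cm^3

2.708


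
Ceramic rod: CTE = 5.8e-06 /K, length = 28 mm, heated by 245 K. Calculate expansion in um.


dL = 5.8e-06 * 28 * 245 * 1000 = 39.788 um

39.788


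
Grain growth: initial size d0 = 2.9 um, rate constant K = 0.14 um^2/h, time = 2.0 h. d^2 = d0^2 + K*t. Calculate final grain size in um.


d^2 = 2.9^2 + 0.14*2.0 = 8.69
d = sqrt(8.69) = 2.95 um

2.95


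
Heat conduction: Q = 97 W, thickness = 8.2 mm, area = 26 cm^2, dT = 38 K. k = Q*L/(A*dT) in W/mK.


k = 97*8.2/1000/(26/10000*38) = 8.05 W/mK

8.05


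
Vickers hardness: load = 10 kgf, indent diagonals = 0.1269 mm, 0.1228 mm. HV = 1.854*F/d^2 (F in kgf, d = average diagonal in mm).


d_avg = (0.1269+0.1228)/2 = 0.12485 mm
HV = 1.854*10/0.12485^2 = 1189

1189


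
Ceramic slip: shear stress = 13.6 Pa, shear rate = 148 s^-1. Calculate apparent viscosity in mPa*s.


eta = tau/gamma * 1000 = 13.6/148 * 1000 = 91.9 mPa*s

91.9


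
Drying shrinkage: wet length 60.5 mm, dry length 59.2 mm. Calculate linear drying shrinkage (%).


DS = (60.5 - 59.2) / 60.5 * 100 = 2.15%

2.15


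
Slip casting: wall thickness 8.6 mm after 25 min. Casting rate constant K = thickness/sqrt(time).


K = 8.6 / sqrt(25) = 8.6 / 5.0 = 1.72 mm/min^0.5

1.72


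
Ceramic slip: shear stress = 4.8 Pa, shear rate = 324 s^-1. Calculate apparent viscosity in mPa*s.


eta = tau/gamma * 1000 = 4.8/324 * 1000 = 14.8 mPa*s

14.8


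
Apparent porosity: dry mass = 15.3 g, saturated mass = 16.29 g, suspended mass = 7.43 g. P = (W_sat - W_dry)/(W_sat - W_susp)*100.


P = (16.29 - 15.3) / (16.29 - 7.43) * 100 = 0.99 / 8.86 * 100 = 11.2%

11.2


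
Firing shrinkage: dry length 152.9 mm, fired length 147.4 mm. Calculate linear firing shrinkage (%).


FS = (152.9 - 147.4) / 152.9 * 100 = 3.6%

3.6


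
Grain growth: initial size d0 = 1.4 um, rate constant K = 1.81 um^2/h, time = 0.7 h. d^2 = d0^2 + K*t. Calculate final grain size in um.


d^2 = 1.4^2 + 1.81*0.7 = 3.227
d = sqrt(3.227) = 1.8 um

1.8


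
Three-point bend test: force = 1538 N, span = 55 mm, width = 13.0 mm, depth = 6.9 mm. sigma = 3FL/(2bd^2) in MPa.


sigma = 3*1538*55/(2*13.0*6.9^2) = 205.0 MPa

205.0


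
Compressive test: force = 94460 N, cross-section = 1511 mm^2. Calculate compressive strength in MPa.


CS = 94460 / 1511 = 62.5 MPa

62.5


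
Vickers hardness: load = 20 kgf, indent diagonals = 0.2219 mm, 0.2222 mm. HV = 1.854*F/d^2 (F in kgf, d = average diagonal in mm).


d_avg = (0.2219+0.2222)/2 = 0.22205 mm
HV = 1.854*20/0.22205^2 = 752

752


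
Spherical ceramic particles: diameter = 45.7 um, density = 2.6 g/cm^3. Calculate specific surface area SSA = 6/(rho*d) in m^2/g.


SSA = 6 / (2.6 * 45.7) = 0.05 m^2/g

0.05


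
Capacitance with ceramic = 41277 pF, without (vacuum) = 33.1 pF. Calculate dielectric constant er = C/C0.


er = 41277 / 33.1 = 1247.04

1247.04


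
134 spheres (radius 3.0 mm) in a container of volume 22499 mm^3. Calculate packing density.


V_sphere = 4/3*pi*3.0^3 = 113.0973 mm^3
Total V = 134*113.0973 = 15155.0382 mm^3
PD = 15155.0382 / 22499 = 0.674

0.674


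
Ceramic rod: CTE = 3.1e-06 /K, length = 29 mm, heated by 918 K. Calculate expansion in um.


dL = 3.1e-06 * 29 * 918 * 1000 = 82.528 um

82.528


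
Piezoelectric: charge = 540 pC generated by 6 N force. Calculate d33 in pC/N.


d33 = 540 / 6 = 90.0 pC/N

90.0


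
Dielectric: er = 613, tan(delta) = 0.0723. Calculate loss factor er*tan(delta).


Loss = 613 * 0.0723 = 44.32

44.32


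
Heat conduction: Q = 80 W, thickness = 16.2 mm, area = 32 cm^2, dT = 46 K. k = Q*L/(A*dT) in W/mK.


k = 80*16.2/1000/(32/10000*46) = 8.8 W/mK

8.8


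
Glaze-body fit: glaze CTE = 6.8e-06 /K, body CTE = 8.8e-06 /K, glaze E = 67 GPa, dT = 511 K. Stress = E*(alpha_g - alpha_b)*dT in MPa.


Stress = 67*1000*(6.8e-06 - 8.8e-06)*511 = -68.5 MPa

-68.5


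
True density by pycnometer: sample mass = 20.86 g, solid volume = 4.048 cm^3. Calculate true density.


TD = 20.86 / 4.048 = 5.153 g/cm^3

5.153


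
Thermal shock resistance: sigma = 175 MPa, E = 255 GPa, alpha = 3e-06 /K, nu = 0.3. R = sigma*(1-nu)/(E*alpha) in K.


R = 175*(1-0.3)/(255*1000*3e-06) = 160 K

160


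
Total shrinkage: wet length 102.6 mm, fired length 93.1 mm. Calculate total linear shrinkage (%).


TS = (102.6 - 93.1) / 102.6 * 100 = 9.26%

9.26


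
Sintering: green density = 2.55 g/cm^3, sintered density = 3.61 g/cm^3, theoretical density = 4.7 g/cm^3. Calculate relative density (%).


Relative = 3.61 / 4.7 * 100 = 76.8%

76.8


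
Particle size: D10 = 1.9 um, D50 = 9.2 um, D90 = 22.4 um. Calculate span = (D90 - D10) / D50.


Span = (22.4 - 1.9) / 9.2 = 20.5 / 9.2 = 2.228

2.228


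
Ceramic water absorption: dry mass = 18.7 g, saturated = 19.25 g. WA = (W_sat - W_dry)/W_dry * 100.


WA = (19.25 - 18.7) / 18.7 * 100 = 2.94%

2.94


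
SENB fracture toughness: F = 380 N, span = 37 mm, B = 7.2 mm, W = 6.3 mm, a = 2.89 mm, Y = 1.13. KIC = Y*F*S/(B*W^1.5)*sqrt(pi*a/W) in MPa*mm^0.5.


KIC = 1.13*380*37/(7.2*6.3^1.5)*sqrt(pi*2.89/6.3) = 167.52

167.52


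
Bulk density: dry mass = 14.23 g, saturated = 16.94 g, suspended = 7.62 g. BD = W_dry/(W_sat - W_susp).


BD = 14.23 / (16.94 - 7.62) = 14.23 / 9.32 = 1.527 g/cm^3

1.527


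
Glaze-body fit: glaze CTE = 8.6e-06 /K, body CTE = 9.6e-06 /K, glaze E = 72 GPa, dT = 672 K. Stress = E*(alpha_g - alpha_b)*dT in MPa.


Stress = 72*1000*(8.6e-06 - 9.6e-06)*672 = -48.4 MPa

-48.4


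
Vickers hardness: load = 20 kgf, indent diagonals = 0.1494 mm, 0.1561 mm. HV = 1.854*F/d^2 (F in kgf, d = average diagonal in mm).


d_avg = (0.1494+0.1561)/2 = 0.15275 mm
HV = 1.854*20/0.15275^2 = 1589

1589


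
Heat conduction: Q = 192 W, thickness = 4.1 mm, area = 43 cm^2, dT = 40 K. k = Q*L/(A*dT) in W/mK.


k = 192*4.1/1000/(43/10000*40) = 4.58 W/mK

4.58


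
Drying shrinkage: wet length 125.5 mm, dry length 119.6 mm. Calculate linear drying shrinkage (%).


DS = (125.5 - 119.6) / 125.5 * 100 = 4.7%

4.7


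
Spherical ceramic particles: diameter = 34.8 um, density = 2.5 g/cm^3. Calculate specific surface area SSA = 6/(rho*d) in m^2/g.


SSA = 6 / (2.5 * 34.8) = 0.069 m^2/g

0.069


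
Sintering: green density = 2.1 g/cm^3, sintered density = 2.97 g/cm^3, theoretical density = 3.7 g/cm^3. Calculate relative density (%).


Relative = 2.97 / 3.7 * 100 = 80.3%

80.3


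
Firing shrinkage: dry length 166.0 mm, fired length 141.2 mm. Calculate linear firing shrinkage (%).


FS = (166.0 - 141.2) / 166.0 * 100 = 14.94%

14.94


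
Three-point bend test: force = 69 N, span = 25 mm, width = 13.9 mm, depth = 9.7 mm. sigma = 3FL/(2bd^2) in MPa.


sigma = 3*69*25/(2*13.9*9.7^2) = 2.0 MPa

2.0


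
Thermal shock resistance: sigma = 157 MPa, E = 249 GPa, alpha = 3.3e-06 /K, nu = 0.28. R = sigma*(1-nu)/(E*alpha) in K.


R = 157*(1-0.28)/(249*1000*3.3e-06) = 138 K

138


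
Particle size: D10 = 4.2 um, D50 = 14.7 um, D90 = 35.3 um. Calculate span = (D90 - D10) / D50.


Span = (35.3 - 4.2) / 14.7 = 31.1 / 14.7 = 2.116

2.116


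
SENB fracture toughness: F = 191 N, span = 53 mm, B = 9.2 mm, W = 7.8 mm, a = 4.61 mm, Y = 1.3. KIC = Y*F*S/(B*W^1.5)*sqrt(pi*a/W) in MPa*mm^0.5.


KIC = 1.3*191*53/(9.2*7.8^1.5)*sqrt(pi*4.61/7.8) = 89.47

89.47


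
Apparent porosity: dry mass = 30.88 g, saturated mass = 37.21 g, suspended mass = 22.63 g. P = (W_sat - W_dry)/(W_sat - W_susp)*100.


P = (37.21 - 30.88) / (37.21 - 22.63) * 100 = 6.33 / 14.58 * 100 = 43.4%

43.4


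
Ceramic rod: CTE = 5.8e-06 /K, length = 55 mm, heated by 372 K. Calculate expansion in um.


dL = 5.8e-06 * 55 * 372 * 1000 = 118.668 um

118.668


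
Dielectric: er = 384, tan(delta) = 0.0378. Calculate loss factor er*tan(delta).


Loss = 384 * 0.0378 = 14.515

14.515


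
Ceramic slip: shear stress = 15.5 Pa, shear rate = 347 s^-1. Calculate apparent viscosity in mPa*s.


eta = tau/gamma * 1000 = 15.5/347 * 1000 = 44.7 mPa*s

44.7


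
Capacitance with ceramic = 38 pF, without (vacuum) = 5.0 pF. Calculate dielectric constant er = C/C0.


er = 38 / 5.0 = 7.6

7.6


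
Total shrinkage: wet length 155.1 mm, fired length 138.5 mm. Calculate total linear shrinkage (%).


TS = (155.1 - 138.5) / 155.1 * 100 = 10.7%

10.7


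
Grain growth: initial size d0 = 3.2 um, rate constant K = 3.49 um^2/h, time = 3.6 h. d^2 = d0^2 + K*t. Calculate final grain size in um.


d^2 = 3.2^2 + 3.49*3.6 = 22.804
d = sqrt(22.804) = 4.78 um

4.78


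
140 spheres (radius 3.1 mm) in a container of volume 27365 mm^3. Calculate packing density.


V_sphere = 4/3*pi*3.1^3 = 124.7882 mm^3
Total V = 140*124.7882 = 17470.348 mm^3
PD = 17470.348 / 27365 = 0.638

0.638


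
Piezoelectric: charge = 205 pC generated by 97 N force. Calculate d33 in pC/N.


d33 = 205 / 97 = 2.1 pC/N

2.1


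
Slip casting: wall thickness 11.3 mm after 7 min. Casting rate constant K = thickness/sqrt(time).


K = 11.3 / sqrt(7) = 11.3 / 2.6458 = 4.271 mm/min^0.5

4.271


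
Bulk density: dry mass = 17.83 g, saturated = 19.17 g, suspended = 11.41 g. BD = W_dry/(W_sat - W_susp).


BD = 17.83 / (19.17 - 11.41) = 17.83 / 7.76 = 2.298 g/cm^3

2.298
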